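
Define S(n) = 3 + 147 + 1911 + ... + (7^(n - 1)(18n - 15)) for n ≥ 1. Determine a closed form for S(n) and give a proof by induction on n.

S(n) = 3·7^n(n - 1) + 3

We claim S(n) = 3·7^n(n - 1) + 3 for all n ≥ 1.
Base case (n = 1): S(1) = 3, and the closed form gives 3. They agree.
Inductive step: suppose the statement holds for some j ≥ 1, so S(j) = 3·7^j(j - 1) + 3.
Then S(j+1) = S(j) + (7^j(18j + 3)) = (3·7^j(j - 1) + 3) + (7^j(18j + 3)).
Simplifying, S(j+1) = 21·7^j·j + 3 = 3·7^(j+1)((j+1) - 1) + 3,
which is the closed form with n = j+1.
By induction, the statement is established for all n ≥ 1.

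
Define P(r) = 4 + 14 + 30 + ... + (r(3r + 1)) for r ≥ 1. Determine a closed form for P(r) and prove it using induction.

P(r) = r(r + 1)^2

We claim P(r) = r(r + 1)^2 for all r ≥ 1.
Base step (r = 1): P(1) = 4, and the closed form gives 4. They agree.
For the inductive step, assume it holds for an arbitrary i ≥ 1, so P(i) = i(i^2 + 2i + 1).
Then P(i+1) = P(i) + ((i + 1)(3i + 4)) = (i(i^2 + 2i + 1)) + ((i + 1)(3i + 4)).
Simplifying, P(i+1) = (i + 1)(i + 2)^2 = (i+1)((i+1) + 1)^2,
which is the closed form with r = i+1.
By induction, the statement is established for all r ≥ 1.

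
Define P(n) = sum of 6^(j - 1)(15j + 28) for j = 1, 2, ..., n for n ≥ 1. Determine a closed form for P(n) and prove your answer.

We claim P(n) = 6^n(3n + 5) - 5 for all n ≥ 1.
When n = 1: P(1) = 43, and the closed form gives 43. They agree.
Suppose the result is true for n = j, so P(j) = 6^j(3j + 5) - 5.
Then P(j+1) = P(j) + (6^j(15j + 43)) = (6^j(3j + 5) - 5) + (6^j(15j + 43)).
Simplifying, P(j+1) = 18·6^j·j + 48·6^j - 5 = 6^(j+1)(3(j+1) + 5) - 5,
which is the closed form with n = j+1.
Hence, by induction on n, the claim holds for every n ≥ 1.

P(n) = 6^n(3n + 5) - 5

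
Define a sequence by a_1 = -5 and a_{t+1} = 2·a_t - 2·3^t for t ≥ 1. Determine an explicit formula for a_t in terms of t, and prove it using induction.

Computing the first terms: a_1 = -5, a_2 = -16, a_3 = -50. This suggests a_t = 2^(t - 1) - 2·3^t.
Base case (t = 1): the formula gives -5 = -5 = a_1.
Inductive step: assume the claim holds for t = j, so a_j = 2^(j - 1) - 2·3^j.
Then a_{j+1} = 2·a_j - 2·3^j = 2·(2^(j - 1) - 2·3^j) - 2·3^j = 2^j - 2·3^(j + 1) = 2^((j+1) - 1) - 2·3^(j+1),
which is the claimed formula at t = j+1.
This completes the induction.

a_t = 2^(t - 1) - 2·3^t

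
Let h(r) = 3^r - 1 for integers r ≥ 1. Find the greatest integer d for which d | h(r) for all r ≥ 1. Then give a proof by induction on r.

Computing the first values: h(1) = 2 and h(2) = 8; gcd(2, 8) = 2, so d ≤ 2.
We prove 2 | 3^r - 1 for all r ≥ 1 by induction on r.
Base step (r = 1): h(1) = 2 = 2·(1), so 2 | h(1).
Inductive step: assume the claim holds for r = m, i.e. 2 | h(m). Then
3^{m+1} − 1^{m+1} = 3·3^m − 1·1^m = 3·(3^m − 1^m) + (2)·1^m. The first term is divisible by 2 by the inductive hypothesis, and the second term (2)·1^m is divisible by 2 since 2 | 2. Hence 2 | h(m+1).
This completes the induction.
Therefore the largest such d is 2.

d = 2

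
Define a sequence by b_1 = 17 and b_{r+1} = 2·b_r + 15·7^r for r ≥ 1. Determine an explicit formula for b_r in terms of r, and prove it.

Computing the first terms: b_1 = 17, b_2 = 139, b_3 = 1013. This suggests b_r = -2^(r + 1) + 3·7^r.
Base case (r = 1): the formula gives 17 = 17 = b_1.
Suppose the result is true for r = p, so b_p = -2^(p + 1) + 3·7^p.
Then b_{p+1} = 2·b_p + 15·7^p = 2·(-2^(p + 1) + 3·7^p) + 15·7^p = -2^(p + 2) + 3·7^(p + 1) = -2^((p+1) + 1) + 3·7^(p+1),
which is the claimed formula at r = p+1.
By induction, the statement is established for all r ≥ 1.

b_r = -2^(r + 1) + 3·7^r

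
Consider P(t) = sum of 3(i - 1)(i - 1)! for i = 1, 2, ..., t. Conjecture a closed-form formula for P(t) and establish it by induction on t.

P(t) = 3t! - 3

We claim P(t) = 3t! - 3 for all t ≥ 1.
Base case (t = 1): P(1) = 0, and the closed form gives 0. They agree.
For the inductive step, assume it holds for an arbitrary i ≥ 1, so P(i) = 3i! - 3.
Then P(i+1) = P(i) + (3i·i!) = (3i! - 3) + (3i·i!).
Simplifying, P(i+1) = 3(i+1)! - 3,
which is the closed form with t = i+1.
By the principle of mathematical induction, the result holds for all t ≥ 1.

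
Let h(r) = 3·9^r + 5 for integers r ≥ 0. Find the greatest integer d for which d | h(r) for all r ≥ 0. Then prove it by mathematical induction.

d = 8

Computing the first values: h(0) = 8 and h(1) = 32; gcd(8, 32) = 8, so d ≤ 8.
We prove 8 | 3·9^r + 5 for all r ≥ 0 by induction on r.
For the base case r = 0: h(0) = 8 = 8·(1), so 8 | h(0).
Inductive step: suppose the statement holds for some k ≥ 0, i.e. 8 | h(k). Then
h(k+1) = 3·9^(k+1) + 5 = 9·(3·9^k + 5) - 40 = 9·h(k) - 40. The first term is divisible by 8 by the inductive hypothesis, and -40 is divisible by 8. Hence 8 | h(k+1).
This completes the induction.
Therefore the largest such d is 8.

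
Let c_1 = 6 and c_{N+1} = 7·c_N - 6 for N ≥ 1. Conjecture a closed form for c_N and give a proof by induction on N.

c_N = 5·7^(N - 1) + 1

Computing the first terms: c_1 = 6, c_2 = 36, c_3 = 246. This suggests c_N = 5·7^(N - 1) + 1.
When N = 1: the formula gives 6 = 6 = c_1.
Inductive step: assume the claim holds for N = m, so c_m = 5·7^(m - 1) + 1.
Then c_{m+1} = 7·c_m - 6 = 7·(5·7^(m - 1) + 1) - 6 = 5·7^m + 1 = 5·7^((m+1) - 1) + 1,
which is the claimed formula at N = m+1.
Hence, by induction on N, the claim holds for every N ≥ 1.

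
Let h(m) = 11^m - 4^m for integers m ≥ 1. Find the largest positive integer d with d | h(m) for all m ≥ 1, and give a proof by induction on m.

d = 7

Computing the first values: h(1) = 7 and h(2) = 105; gcd(7, 105) = 7, so d ≤ 7.
We prove 7 | 11^m - 4^m for all m ≥ 1 by induction on m.
When m = 1: h(1) = 7 = 7·(1), so 7 | h(1).
Inductive step: assume the claim holds for m = r, i.e. 7 | h(r). Then
11^{r+1} − 4^{r+1} = 11·11^r − 4·4^r = 11·(11^r − 4^r) + (7)·4^r. The first term is divisible by 7 by the inductive hypothesis, and the second term (7)·4^r is divisible by 7 since 7 | 7. Hence 7 | h(r+1).
This completes the induction.
Therefore the largest such d is 7.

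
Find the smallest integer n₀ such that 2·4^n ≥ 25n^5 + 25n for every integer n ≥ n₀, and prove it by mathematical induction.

n₀ = 11

At n = 10: 2097152 < 2500250, so the inequality fails and n₀ ≥ 11. We prove 2·4^n ≥ 25n^5 + 25n for all n ≥ 11.
For the base case n = 11: 2·4^n = 8388608 and 25n^5 + 25n = 4026550, so 8388608 ≥ 4026550.
For the inductive step, assume it holds for an arbitrary p ≥ 11, so 2·4^p ≥ 25p^5 + 25p.
Then 2·4^(p + 1) = 4·(2·4^p) ≥ 4·(25p^5 + 25p).
Also, for p ≥ 11 we have 4·(25p^5 + 25p) ≥ 25(p+1)^5 + 25(p+1), since 4·(25p^5 + 25p) − (25(p+1)^5 + 25(p+1)) = 75p^5 - 125p^4 - 250p^3 - 250p^2 - 50p - 50, which is nonnegative for all p ≥ 11.
Combining, 2·4^(p + 1) ≥ 25(p+1)^5 + 25(p+1).
By the principle of mathematical induction, the result holds for all n ≥ 11.
Hence the smallest such n₀ is 11.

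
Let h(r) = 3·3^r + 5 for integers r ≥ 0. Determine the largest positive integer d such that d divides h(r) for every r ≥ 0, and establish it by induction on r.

d = 2

Computing the first values: h(0) = 8 and h(1) = 14; gcd(8, 14) = 2, so d ≤ 2.
We prove 2 | 3·3^r + 5 for all r ≥ 0 by induction on r.
Base case (r = 0): h(0) = 8 = 2·(4), so 2 | h(0).
Suppose the result is true for r = p, i.e. 2 | h(p). Then
h(p+1) = 3·3^(p+1) + 5 = 3·(3·3^p + 5) - 10 = 3·h(p) - 10. The first term is divisible by 2 by the inductive hypothesis, and -10 is divisible by 2. Hence 2 | h(p+1).
By the principle of mathematical induction, the result holds for all r ≥ 0.
Therefore the largest such d is 2.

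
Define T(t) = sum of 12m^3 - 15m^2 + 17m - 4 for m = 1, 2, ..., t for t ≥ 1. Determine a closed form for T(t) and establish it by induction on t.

We claim T(t) = t(3t^3 + t^2 + 4t + 2) for all t ≥ 1.
When t = 1: T(1) = 10, and the closed form gives 10. They agree.
Inductive step: assume the claim holds for t = m, so T(m) = m(3m^3 + m^2 + 4m + 2).
Then T(m+1) = T(m) + (12m^3 + 21m^2 + 23m + 10) = (m(3m^3 + m^2 + 4m + 2)) + (12m^3 + 21m^2 + 23m + 10).
Simplifying, T(m+1) = (m + 1)(3m^3 + 10m^2 + 15m + 10) = (m+1)(3(m+1)^3 + (m+1)^2 + 4(m+1) + 2),
which is the closed form with t = m+1.
By the principle of mathematical induction, the result holds for all t ≥ 1.

T(t) = t(3t^3 + t^2 + 4t + 2)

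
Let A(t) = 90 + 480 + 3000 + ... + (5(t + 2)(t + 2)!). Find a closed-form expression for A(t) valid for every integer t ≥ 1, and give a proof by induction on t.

We claim A(t) = 5(t + 3)! - 30 for all t ≥ 1.
Base step (t = 1): A(1) = 90, and the closed form gives 90. They agree.
Suppose the result is true for t = r, so A(r) = 5(r + 3)! - 30.
Then A(r+1) = A(r) + (5(r + 3)(r + 3)!) = (5(r + 3)! - 30) + (5(r + 3)(r + 3)!).
Simplifying, A(r+1) = 5((r+1) + 3)! - 30,
which is the closed form with t = r+1.
By the principle of mathematical induction, the result holds for all t ≥ 1.

A(t) = 5(t + 3)! - 30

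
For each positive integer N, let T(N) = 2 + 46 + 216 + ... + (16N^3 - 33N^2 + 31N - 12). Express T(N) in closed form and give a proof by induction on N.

T(N) = N(4N^3 - 3N^2 + 3N - 2)

We claim T(N) = N(4N^3 - 3N^2 + 3N - 2) for all N ≥ 1.
When N = 1: T(1) = 2, and the closed form gives 2. They agree.
For the inductive step, assume it holds for an arbitrary m ≥ 1, so T(m) = m(4m^3 - 3m^2 + 3m - 2).
Then T(m+1) = T(m) + (16m^3 + 15m^2 + 13m + 2) = (m(4m^3 - 3m^2 + 3m - 2)) + (16m^3 + 15m^2 + 13m + 2).
Simplifying, T(m+1) = (m + 1)(4m^3 + 9m^2 + 9m + 2) = (m+1)(4(m+1)^3 - 3(m+1)^2 + 3(m+1) - 2),
which is the closed form with N = m+1.
By the principle of mathematical induction, the result holds for all N ≥ 1.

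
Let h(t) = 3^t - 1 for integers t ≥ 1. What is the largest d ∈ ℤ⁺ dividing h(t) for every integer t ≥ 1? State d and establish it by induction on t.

Computing the first values: h(1) = 2 and h(2) = 8; gcd(2, 8) = 2, so d ≤ 2.
We prove 2 | 3^t - 1 for all t ≥ 1 by induction on t.
For the base case t = 1: h(1) = 2 = 2·(1), so 2 | h(1).
Inductive step: suppose the statement holds for some m ≥ 1, i.e. 2 | h(m). Then
3^{m+1} − 1^{m+1} = 3·3^m − 1·1^m = 3·(3^m − 1^m) + (2)·1^m. The first term is divisible by 2 by the inductive hypothesis, and the second term (2)·1^m is divisible by 2 since 2 | 2. Hence 2 | h(m+1).
By the principle of mathematical induction, the result holds for all t ≥ 1.
Therefore the largest such d is 2.

d = 2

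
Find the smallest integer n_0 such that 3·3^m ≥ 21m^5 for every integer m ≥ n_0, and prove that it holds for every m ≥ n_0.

n_0 = 14

At m = 13: 4782969 < 7797153, so the inequality fails and n_0 ≥ 14. We prove 3·3^m ≥ 21m^5 for all m ≥ 14.
Base step (m = 14): 3·3^m = 14348907 and 21m^5 = 11294304, so 14348907 ≥ 11294304.
For the inductive step, assume it holds for an arbitrary p ≥ 14, so 3·3^p ≥ 21p^5.
Then 3·3^(p + 1) = 3·(3·3^p) ≥ 3·(21p^5).
Also, for p ≥ 14 we have 3·(21p^5) ≥ 21(p+1)^5, since 3 ≥ (1 + 1/p)^5 for all p ≥ 14.
Combining, 3·3^(p + 1) ≥ 21(p+1)^5.
By the principle of mathematical induction, the result holds for all m ≥ 14.
Hence the smallest such n_0 is 14.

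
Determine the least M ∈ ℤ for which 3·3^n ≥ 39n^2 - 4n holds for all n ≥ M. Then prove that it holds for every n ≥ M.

At n = 5: 729 < 955, so the inequality fails and M ≥ 6. We prove 3·3^n ≥ 39n^2 - 4n for all n ≥ 6.
When n = 6: 3·3^n = 2187 and 39n^2 - 4n = 1380, so 2187 ≥ 1380.
Inductive step: suppose the statement holds for some j ≥ 6, so 3·3^j ≥ 39j^2 - 4j.
Then 3·3^(j + 1) = 3·(3·3^j) ≥ 3·(39j^2 - 4j).
Also, for j ≥ 6 we have 3·(39j^2 - 4j) ≥ 39(j+1)^2 - 4(j+1), since 3·(39j^2 - 4j) − (39(j+1)^2 - 4(j+1)) = 78j^2 - 86j - 35, which is nonnegative for all j ≥ 6.
Combining, 3·3^(j + 1) ≥ 39(j+1)^2 - 4(j+1).
This completes the induction.
Hence the smallest such M is 6.

M = 6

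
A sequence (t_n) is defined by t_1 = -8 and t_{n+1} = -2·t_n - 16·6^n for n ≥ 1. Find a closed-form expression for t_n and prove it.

t_n = (-2)^(n + 1) - 2·6^n

Computing the first terms: t_1 = -8, t_2 = -80, t_3 = -416. This suggests t_n = (-2)^(n + 1) - 2·6^n.
Base case (n = 1): the formula gives -8 = -8 = t_1.
Inductive step: assume the claim holds for n = i, so t_i = (-2)^(i + 1) - 2·6^i.
Then t_{i+1} = -2·t_i - 16·6^i = -2·((-2)^(i + 1) - 2·6^i) - 16·6^i = (-2)^(i + 2) - 2·6^(i + 1) = (-2)^((i+1) + 1) - 2·6^(i+1),
which is the claimed formula at n = i+1.
Hence, by induction on n, the claim holds for every n ≥ 1.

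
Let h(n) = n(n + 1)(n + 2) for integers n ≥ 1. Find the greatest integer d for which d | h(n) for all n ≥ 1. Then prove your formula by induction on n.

Computing the first values: h(1) = 6 and h(2) = 24; gcd(6, 24) = 6, so d ≤ 6.
We prove 6 | n(n + 1)(n + 2) for all n ≥ 1 by induction on n.
Base step (n = 1): h(1) = 6 = 6·(1), so 6 | h(1).
Inductive step: suppose the statement holds for some p ≥ 1, i.e. 6 | h(p). Then
h(p+1) − h(p) = (p+1)·(p+2)·(p+3) − p·(p+1)·(p+2) = (p+1)·(p+2)·[(p+3) − p] = 3·(p+1)·(p+2). The product of 2 consecutive integers is divisible by (2)! = 2, so h(p+1) − h(p) is divisible by 3·2 = 6. By the inductive hypothesis 6 | h(p), hence 6 | h(p+1).
By induction, the statement is established for all n ≥ 1.
Therefore the largest such d is 6.

d = 6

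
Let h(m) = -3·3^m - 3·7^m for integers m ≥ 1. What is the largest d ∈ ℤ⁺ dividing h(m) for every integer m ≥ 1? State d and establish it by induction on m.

Computing the first values: h(1) = -30 and h(2) = -174; gcd(-30, -174) = 6, so d ≤ 6.
We prove 6 | -3·3^m - 3·7^m for all m ≥ 1 by induction on m.
When m = 1: h(1) = -30 = 6·(-5), so 6 | h(1).
Inductive step: suppose the statement holds for some k ≥ 1, i.e. 6 | h(k). Then
h(k+1) − 7·h(k) = (-3·3^(k+1) - 3·7^(k+1)) − 7·(-3·3^k - 3·7^k) = (-3)·3^k·(3 − 7) = (12)·3^k. Since 6 | h(k) by the inductive hypothesis, 6 | 7·h(k); and 6 | 12 since 12 = 6·2. Therefore 6 | h(k+1).
By the principle of mathematical induction, the result holds for all m ≥ 1.
Therefore the largest such d is 6.

d = 6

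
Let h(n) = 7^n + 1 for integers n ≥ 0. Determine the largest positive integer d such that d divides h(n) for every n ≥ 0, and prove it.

Computing the first values: h(0) = 2 and h(1) = 8; gcd(2, 8) = 2, so d ≤ 2.
We prove 2 | 7^n + 1 for all n ≥ 0 by induction on n.
Base case (n = 0): h(0) = 2 = 2·(1), so 2 | h(0).
For the inductive step, assume it holds for an arbitrary p ≥ 0, i.e. 2 | h(p). Then
h(p+1) = 7^(p+1) + 1 = 7·(7^p + 1) - 6 = 7·h(p) - 6. The first term is divisible by 2 by the inductive hypothesis, and -6 is divisible by 2. Hence 2 | h(p+1).
By the principle of mathematical induction, the result holds for all n ≥ 0.
Therefore the largest such d is 2.

d = 2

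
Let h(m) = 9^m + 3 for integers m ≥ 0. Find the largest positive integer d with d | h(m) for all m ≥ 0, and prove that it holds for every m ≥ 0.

d = 4

Computing the first values: h(0) = 4 and h(1) = 12; gcd(4, 12) = 4, so d ≤ 4.
We prove 4 | 9^m + 3 for all m ≥ 0 by induction on m.
For the base case m = 0: h(0) = 4 = 4·(1), so 4 | h(0).
For the inductive step, assume it holds for an arbitrary i ≥ 0, i.e. 4 | h(i). Then
h(i+1) = 9^(i+1) + 3 = 9·(9^i + 3) - 24 = 9·h(i) - 24. The first term is divisible by 4 by the inductive hypothesis, and -24 is divisible by 4. Hence 4 | h(i+1).
Hence, by induction on m, the claim holds for every m ≥ 0.
Therefore the largest such d is 4.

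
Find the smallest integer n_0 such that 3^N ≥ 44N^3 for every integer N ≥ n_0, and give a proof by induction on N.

At N = 9: 19683 < 32076, so the inequality fails and n_0 ≥ 10. We prove 3^N ≥ 44N^3 for all N ≥ 10.
When N = 10: 3^N = 59049 and 44N^3 = 44000, so 59049 ≥ 44000.
Suppose the result is true for N = r, so 3^r ≥ 44r^3.
Then 3^(r + 1) = 3·(3^r) ≥ 3·(44r^3).
Also, for r ≥ 10 we have 3·(44r^3) ≥ 44(r+1)^3, since 3 ≥ (1 + 1/r)^3 for all r ≥ 10.
Combining, 3^(r + 1) ≥ 44(r+1)^3.
Hence, by induction on N, the claim holds for every N ≥ 10.
Hence the smallest such n_0 is 10.

n_0 = 10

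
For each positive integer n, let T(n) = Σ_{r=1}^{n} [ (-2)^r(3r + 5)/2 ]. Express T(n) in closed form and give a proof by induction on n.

We claim T(n) = (-2)^n(n + 2) - 2 for all n ≥ 1.
For the base case n = 1: T(1) = -8, and the closed form gives -8. They agree.
Inductive step: assume the claim holds for n = r, so T(r) = (-2)^r(r + 2) - 2.
Then T(r+1) = T(r) + ((-2)^r(-3r - 8)) = ((-2)^r(r + 2) - 2) + ((-2)^r(-3r - 8)).
Simplifying, T(r+1) = -2(-2)^r·r - 6(-2)^r - 2 = (-2)^(r+1)((r+1) + 2) - 2,
which is the closed form with n = r+1.
By induction, the statement is established for all n ≥ 1.

T(n) = (-2)^n(n + 2) - 2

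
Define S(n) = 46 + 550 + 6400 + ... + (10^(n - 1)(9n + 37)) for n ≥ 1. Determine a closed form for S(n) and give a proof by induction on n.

S(n) = 10^n(n + 4) - 4

We claim S(n) = 10^n(n + 4) - 4 for all n ≥ 1.
For the base case n = 1: S(1) = 46, and the closed form gives 46. They agree.
For the inductive step, assume it holds for an arbitrary i ≥ 1, so S(i) = 10^i(i + 4) - 4.
Then S(i+1) = S(i) + (10^i(9i + 46)) = (10^i(i + 4) - 4) + (10^i(9i + 46)).
Simplifying, S(i+1) = 10·10^i·i + 50·10^i - 4 = 10^(i+1)((i+1) + 4) - 4,
which is the closed form with n = i+1.
By induction, the statement is established for all n ≥ 1.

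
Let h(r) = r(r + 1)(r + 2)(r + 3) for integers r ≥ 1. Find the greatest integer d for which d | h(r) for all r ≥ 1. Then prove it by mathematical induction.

d = 24

Computing the first values: h(1) = 24 and h(2) = 120; gcd(24, 120) = 24, so d ≤ 24.
We prove 24 | r(r + 1)(r + 2)(r + 3) for all r ≥ 1 by induction on r.
Base case (r = 1): h(1) = 24 = 24·(1), so 24 | h(1).
For the inductive step, assume it holds for an arbitrary j ≥ 1, i.e. 24 | h(j). Then
h(j+1) − h(j) = (j+1)·(j+2)·(j+3)·(j+4) − j·(j+1)·(j+2)·(j+3) = (j+1)·(j+2)·(j+3)·[(j+4) − j] = 4·(j+1)·(j+2)·(j+3). The product of 3 consecutive integers is divisible by (3)! = 6, so h(j+1) − h(j) is divisible by 4·6 = 24. By the inductive hypothesis 24 | h(j), hence 24 | h(j+1).
Hence, by induction on r, the claim holds for every r ≥ 1.
Therefore the largest such d is 24.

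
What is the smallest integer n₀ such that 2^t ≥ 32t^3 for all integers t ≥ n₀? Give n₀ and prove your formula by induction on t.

n₀ = 18

At t = 17: 131072 < 157216, so the inequality fails and n₀ ≥ 18. We prove 2^t ≥ 32t^3 for all t ≥ 18.
For the base case t = 18: 2^t = 262144 and 32t^3 = 186624, so 262144 ≥ 186624.
Inductive step: assume the claim holds for t = i, so 2^i ≥ 32i^3.
Then 2^(i + 1) = 2·(2^i) ≥ 2·(32i^3).
Also, for i ≥ 18 we have 2·(32i^3) ≥ 32(i+1)^3, since 2 ≥ (1 + 1/i)^3 for all i ≥ 18.
Combining, 2^(i + 1) ≥ 32(i+1)^3.
Hence, by induction on t, the claim holds for every t ≥ 18.
Hence the smallest such n₀ is 18.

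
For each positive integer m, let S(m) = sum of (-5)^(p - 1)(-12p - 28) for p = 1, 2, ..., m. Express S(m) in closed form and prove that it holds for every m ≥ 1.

S(m) = (-5)^m(2m + 5) - 5

We claim S(m) = (-5)^m(2m + 5) - 5 for all m ≥ 1.
When m = 1: S(1) = -40, and the closed form gives -40. They agree.
Inductive step: suppose the statement holds for some p ≥ 1, so S(p) = (-5)^p(2p + 5) - 5.
Then S(p+1) = S(p) + ((-5)^p(-12p - 40)) = ((-5)^p(2p + 5) - 5) + ((-5)^p(-12p - 40)).
Simplifying, S(p+1) = -10(-5)^p·p - 35(-5)^p - 5 = (-5)^(p+1)(2(p+1) + 5) - 5,
which is the closed form with m = p+1.
Hence, by induction on m, the claim holds for every m ≥ 1.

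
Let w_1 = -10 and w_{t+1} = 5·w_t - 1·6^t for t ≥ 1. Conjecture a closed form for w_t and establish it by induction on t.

w_t = -4·5^(t - 1) - 6^t

Computing the first terms: w_1 = -10, w_2 = -56, w_3 = -316. This suggests w_t = -4·5^(t - 1) - 6^t.
Base case (t = 1): the formula gives -10 = -10 = w_1.
For the inductive step, assume it holds for an arbitrary m ≥ 1, so w_m = -4·5^(m - 1) - 6^m.
Then w_{m+1} = 5·w_m - 1·6^m = 5·(-4·5^(m - 1) - 6^m) - 1·6^m = -4·5^m - 6^(m + 1) = -4·5^((m+1) - 1) - 6^(m+1),
which is the claimed formula at t = m+1.
Hence, by induction on t, the claim holds for every t ≥ 1.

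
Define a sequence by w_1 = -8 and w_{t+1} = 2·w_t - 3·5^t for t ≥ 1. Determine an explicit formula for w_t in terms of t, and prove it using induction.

w_t = -3·2^(t - 1) - 5^t

Computing the first terms: w_1 = -8, w_2 = -31, w_3 = -137. This suggests w_t = -3·2^(t - 1) - 5^t.
When t = 1: the formula gives -8 = -8 = w_1.
Inductive step: suppose the statement holds for some j ≥ 1, so w_j = -3·2^(j - 1) - 5^j.
Then w_{j+1} = 2·w_j - 3·5^j = 2·(-3·2^(j - 1) - 5^j) - 3·5^j = -3·2^j - 5^(j + 1) = -3·2^((j+1) - 1) - 5^(j+1),
which is the claimed formula at t = j+1.
By the principle of mathematical induction, the result holds for all t ≥ 1.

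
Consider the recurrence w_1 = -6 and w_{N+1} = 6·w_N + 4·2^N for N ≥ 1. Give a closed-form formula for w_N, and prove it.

w_N = -2^N - 4·6^(N - 1)

Computing the first terms: w_1 = -6, w_2 = -28, w_3 = -152. This suggests w_N = -2^N - 4·6^(N - 1).
Base step (N = 1): the formula gives -6 = -6 = w_1.
Inductive step: assume the claim holds for N = p, so w_p = -2^p - 4·6^(p - 1).
Then w_{p+1} = 6·w_p + 4·2^p = 6·(-2^p - 4·6^(p - 1)) + 4·2^p = -2^(p + 1) - 4·6^p = -2^(p+1) - 4·6^((p+1) - 1),
which is the claimed formula at N = p+1.
By induction, the statement is established for all N ≥ 1.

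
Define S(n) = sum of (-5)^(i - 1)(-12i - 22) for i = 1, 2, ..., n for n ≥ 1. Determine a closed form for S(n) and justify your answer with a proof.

We claim S(n) = 2(-5)^n(n + 2) - 4 for all n ≥ 1.
For the base case n = 1: S(1) = -34, and the closed form gives -34. They agree.
Inductive step: assume the claim holds for n = i, so S(i) = 2(-5)^i(i + 2) - 4.
Then S(i+1) = S(i) + ((-5)^i(-12i - 34)) = (2(-5)^i(i + 2) - 4) + ((-5)^i(-12i - 34)).
Simplifying, S(i+1) = -10(-5)^i·i - 30(-5)^i - 4 = 2(-5)^(i+1)((i+1) + 2) - 4,
which is the closed form with n = i+1.
This completes the induction.

S(n) = 2(-5)^n(n + 2) - 4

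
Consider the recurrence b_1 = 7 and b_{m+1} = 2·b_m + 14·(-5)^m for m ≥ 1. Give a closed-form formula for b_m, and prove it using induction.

b_m = -2(-5)^m - 3·2^(m - 1)

Computing the first terms: b_1 = 7, b_2 = -56, b_3 = 238. This suggests b_m = -2(-5)^m - 3·2^(m - 1).
For the base case m = 1: the formula gives 7 = 7 = b_1.
Inductive step: suppose the statement holds for some k ≥ 1, so b_k = -2(-5)^k - 3·2^(k - 1).
Then b_{k+1} = 2·b_k + 14·(-5)^k = 2·(-2(-5)^k - 3·2^(k - 1)) + 14·(-5)^k = -2(-5)^(k + 1) - 3·2^k = -2(-5)^(k+1) - 3·2^((k+1) - 1),
which is the claimed formula at m = k+1.
By induction, the statement is established for all m ≥ 1.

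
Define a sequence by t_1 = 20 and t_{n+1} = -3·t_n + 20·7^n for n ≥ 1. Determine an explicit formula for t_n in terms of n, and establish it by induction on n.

Computing the first terms: t_1 = 20, t_2 = 80, t_3 = 740. This suggests t_n = -2(-3)^n + 2·7^n.
For the base case n = 1: the formula gives 20 = 20 = t_1.
Inductive step: assume the claim holds for n = j, so t_j = -2(-3)^j + 2·7^j.
Then t_{j+1} = -3·t_j + 20·7^j = -3·(-2(-3)^j + 2·7^j) + 20·7^j = -2(-3)^(j + 1) + 2·7^(j + 1),
which is the claimed formula at n = j+1.
Hence, by induction on n, the claim holds for every n ≥ 1.

t_n = -2(-3)^n + 2·7^n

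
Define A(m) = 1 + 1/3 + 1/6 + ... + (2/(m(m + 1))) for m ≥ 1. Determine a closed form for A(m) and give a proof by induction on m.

We claim A(m) = 2m/(m + 1) for all m ≥ 1.
For the base case m = 1: A(1) = 1, and the closed form gives 1. They agree.
For the inductive step, assume it holds for an arbitrary k ≥ 1, so A(k) = 2k/(k + 1).
Then A(k+1) = A(k) + (2/((k + 1)(k + 2))) = (2k/(k + 1)) + (2/((k + 1)(k + 2))).
Simplifying, A(k+1) = 2(k + 1)/(k + 2) = 2(k+1)/((k+1) + 1),
which is the closed form with m = k+1.
By the principle of mathematical induction, the result holds for all m ≥ 1.

A(m) = 2m/(m + 1)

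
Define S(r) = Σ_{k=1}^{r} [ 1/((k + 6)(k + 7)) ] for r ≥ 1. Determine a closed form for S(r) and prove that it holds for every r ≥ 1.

S(r) = r/(7(r + 7))

We claim S(r) = r/(7(r + 7)) for all r ≥ 1.
When r = 1: S(1) = 1/56, and the closed form gives 1/56. They agree.
For the inductive step, assume it holds for an arbitrary k ≥ 1, so S(k) = k/(7(k + 7)).
Then S(k+1) = S(k) + (1/((k + 7)(k + 8))) = (k/(7(k + 7))) + (1/((k + 7)(k + 8))).
Simplifying, S(k+1) = (k + 1)/(7(k + 8)) = (k+1)/(7((k+1) + 7)),
which is the closed form with r = k+1.
Hence, by induction on r, the claim holds for every r ≥ 1.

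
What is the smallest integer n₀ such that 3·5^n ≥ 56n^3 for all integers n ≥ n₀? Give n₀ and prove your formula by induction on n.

At n = 4: 1875 < 3584, so the inequality fails and n₀ ≥ 5. We prove 3·5^n ≥ 56n^3 for all n ≥ 5.
For the base case n = 5: 3·5^n = 9375 and 56n^3 = 7000, so 9375 ≥ 7000.
Inductive step: suppose the statement holds for some j ≥ 5, so 3·5^j ≥ 56j^3.
Then 3·5^(j + 1) = 5·(3·5^j) ≥ 5·(56j^3).
Also, for j ≥ 5 we have 5·(56j^3) ≥ 56(j+1)^3, since 5 ≥ (1 + 1/j)^3 for all j ≥ 5.
Combining, 3·5^(j + 1) ≥ 56(j+1)^3.
By the principle of mathematical induction, the result holds for all n ≥ 5.
Hence the smallest such n₀ is 5.

n₀ = 5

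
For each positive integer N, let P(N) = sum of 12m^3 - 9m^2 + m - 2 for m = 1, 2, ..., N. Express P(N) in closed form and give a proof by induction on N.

We claim P(N) = N(3N^3 + 3N^2 - N - 3) for all N ≥ 1.
Base case (N = 1): P(1) = 2, and the closed form gives 2. They agree.
Inductive step: suppose the statement holds for some m ≥ 1, so P(m) = m(3m^3 + 3m^2 - m - 3).
Then P(m+1) = P(m) + (12m^3 + 27m^2 + 19m + 2) = (m(3m^3 + 3m^2 - m - 3)) + (12m^3 + 27m^2 + 19m + 2).
Simplifying, P(m+1) = (m + 1)(3m^3 + 12m^2 + 14m + 2) = (m+1)(3(m+1)^3 + 3(m+1)^2 - (m+1) - 3),
which is the closed form with N = m+1.
Hence, by induction on N, the claim holds for every N ≥ 1.

P(N) = N(3N^3 + 3N^2 - N - 3)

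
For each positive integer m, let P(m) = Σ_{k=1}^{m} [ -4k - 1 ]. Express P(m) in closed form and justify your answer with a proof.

We claim P(m) = -m(2m + 3) for all m ≥ 1.
Base case (m = 1): P(1) = -5, and the closed form gives -5. They agree.
Inductive step: assume the claim holds for m = k, so P(k) = k(-2k - 3).
Then P(k+1) = P(k) + (-4k - 5) = (k(-2k - 3)) + (-4k - 5).
Simplifying, P(k+1) = -(k + 1)(2k + 5) = -(k+1)(2(k+1) + 3),
which is the closed form with m = k+1.
By induction, the statement is established for all m ≥ 1.

P(m) = -m(2m + 3)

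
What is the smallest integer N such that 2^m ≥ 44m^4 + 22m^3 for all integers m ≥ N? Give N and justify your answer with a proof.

At m = 23: 8388608 < 12580678, so the inequality fails and N ≥ 24. We prove 2^m ≥ 44m^4 + 22m^3 for all m ≥ 24.
Base case (m = 24): 2^m = 16777216 and 44m^4 + 22m^3 = 14902272, so 16777216 ≥ 14902272.
Inductive step: suppose the statement holds for some p ≥ 24, so 2^p ≥ 44p^4 + 22p^3.
Then 2^(p + 1) = 2·(2^p) ≥ 2·(44p^4 + 22p^3).
Also, for p ≥ 24 we have 2·(44p^4 + 22p^3) ≥ 44(p+1)^4 + 22(p+1)^3, since 2·(44p^4 + 22p^3) − (44(p+1)^4 + 22(p+1)^3) = 44p^4 - 154p^3 - 330p^2 - 242p - 66, which is nonnegative for all p ≥ 24.
Combining, 2^(p + 1) ≥ 44(p+1)^4 + 22(p+1)^3.
This completes the induction.
Hence the smallest such N is 24.

N = 24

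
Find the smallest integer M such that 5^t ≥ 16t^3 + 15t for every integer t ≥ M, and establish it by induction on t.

At t = 4: 625 < 1084, so the inequality fails and M ≥ 5. We prove 5^t ≥ 16t^3 + 15t for all t ≥ 5.
Base step (t = 5): 5^t = 3125 and 16t^3 + 15t = 2075, so 3125 ≥ 2075.
Inductive step: suppose the statement holds for some j ≥ 5, so 5^j ≥ 16j^3 + 15j.
Then 5^(j + 1) = 5·(5^j) ≥ 5·(16j^3 + 15j).
Also, for j ≥ 5 we have 5·(16j^3 + 15j) ≥ 16(j+1)^3 + 15(j+1), since 5·(16j^3 + 15j) − (16(j+1)^3 + 15(j+1)) = 64j^3 - 48j^2 + 12j - 31, which is nonnegative for all j ≥ 5.
Combining, 5^(j + 1) ≥ 16(j+1)^3 + 15(j+1).
By induction, the statement is established for all t ≥ 5.
Hence the smallest such M is 5.

M = 5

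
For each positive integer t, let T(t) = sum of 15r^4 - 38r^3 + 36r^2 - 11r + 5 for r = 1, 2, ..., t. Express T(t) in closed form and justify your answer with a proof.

T(t) = t(3t^4 - 2t^3 - 2t^2 + 3t + 5)

We claim T(t) = t(3t^4 - 2t^3 - 2t^2 + 3t + 5) for all t ≥ 1.
Base step (t = 1): T(1) = 7, and the closed form gives 7. They agree.
For the inductive step, assume it holds for an arbitrary r ≥ 1, so T(r) = r(3r^4 - 2r^3 - 2r^2 + 3r + 5).
Then T(r+1) = T(r) + (15r^4 + 22r^3 + 12r^2 + 7r + 7) = (r(3r^4 - 2r^3 - 2r^2 + 3r + 5)) + (15r^4 + 22r^3 + 12r^2 + 7r + 7).
Simplifying, T(r+1) = (r + 1)(3r^4 + 10r^3 + 10r^2 + 5r + 7) = (r+1)(3(r+1)^4 - 2(r+1)^3 - 2(r+1)^2 + 3(r+1) + 5),
which is the closed form with t = r+1.
By induction, the statement is established for all t ≥ 1.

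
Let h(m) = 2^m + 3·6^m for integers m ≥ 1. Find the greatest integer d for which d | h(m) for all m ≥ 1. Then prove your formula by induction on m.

Computing the first values: h(1) = 20 and h(2) = 112; gcd(20, 112) = 4, so d ≤ 4.
We prove 4 | 2^m + 3·6^m for all m ≥ 1 by induction on m.
Base step (m = 1): h(1) = 20 = 4·(5), so 4 | h(1).
For the inductive step, assume it holds for an arbitrary j ≥ 1, i.e. 4 | h(j). Then
h(j+1) − 6·h(j) = (2^(j+1) + 3·6^(j+1)) − 6·(2^j + 3·6^j) = (1)·2^j·(2 − 6) = (-4)·2^j. Since 4 | h(j) by the inductive hypothesis, 4 | 6·h(j); and 4 | -4 since -4 = 4·-1. Therefore 4 | h(j+1).
Hence, by induction on m, the claim holds for every m ≥ 1.
Therefore the largest such d is 4.

d = 4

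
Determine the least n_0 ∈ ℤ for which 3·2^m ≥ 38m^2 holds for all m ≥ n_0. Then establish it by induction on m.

At m = 10: 3072 < 3800, so the inequality fails and n_0 ≥ 11. We prove 3·2^m ≥ 38m^2 for all m ≥ 11.
Base case (m = 11): 3·2^m = 6144 and 38m^2 = 4598, so 6144 ≥ 4598.
Inductive step: assume the claim holds for m = j, so 3·2^j ≥ 38j^2.
Then 3·2^(j + 1) = 2·(3·2^j) ≥ 2·(38j^2).
Also, for j ≥ 11 we have 2·(38j^2) ≥ 38(j+1)^2, since 2 ≥ (1 + 1/j)^2 for all j ≥ 11.
Combining, 3·2^(j + 1) ≥ 38(j+1)^2.
Hence, by induction on m, the claim holds for every m ≥ 11.
Hence the smallest such n_0 is 11.

n_0 = 11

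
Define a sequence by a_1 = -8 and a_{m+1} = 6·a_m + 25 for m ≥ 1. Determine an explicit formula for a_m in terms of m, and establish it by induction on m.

Computing the first terms: a_1 = -8, a_2 = -23, a_3 = -113. This suggests a_m = -3·6^(m - 1) - 5.
Base step (m = 1): the formula gives -8 = -8 = a_1.
Inductive step: assume the claim holds for m = k, so a_k = -3·6^(k - 1) - 5.
Then a_{k+1} = 6·a_k + 25 = 6·(-3·6^(k - 1) - 5) + 25 = -3·6^k - 5 = -3·6^((k+1) - 1) - 5,
which is the claimed formula at m = k+1.
By induction, the statement is established for all m ≥ 1.

a_m = -3·6^(m - 1) - 5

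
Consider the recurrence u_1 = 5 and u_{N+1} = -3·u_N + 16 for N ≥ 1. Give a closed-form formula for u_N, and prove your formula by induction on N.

Computing the first terms: u_1 = 5, u_2 = 1, u_3 = 13. This suggests u_N = (-3)^(N - 1) + 4.
Base case (N = 1): the formula gives 5 = 5 = u_1.
For the inductive step, assume it holds for an arbitrary r ≥ 1, so u_r = (-3)^(r - 1) + 4.
Then u_{r+1} = -3·u_r + 16 = -3·((-3)^(r - 1) + 4) + 16 = (-3)^r + 4 = (-3)^((r+1) - 1) + 4,
which is the claimed formula at N = r+1.
This completes the induction.

u_N = (-3)^(N - 1) + 4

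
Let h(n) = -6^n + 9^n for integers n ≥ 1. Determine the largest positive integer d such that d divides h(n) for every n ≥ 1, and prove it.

Computing the first values: h(1) = 3 and h(2) = 45; gcd(3, 45) = 3, so d ≤ 3.
We prove 3 | -6^n + 9^n for all n ≥ 1 by induction on n.
Base case (n = 1): h(1) = 3 = 3·(1), so 3 | h(1).
Suppose the result is true for n = p, i.e. 3 | h(p). Then
9^{p+1} − 6^{p+1} = 9·9^p − 6·6^p = 9·(9^p − 6^p) + (3)·6^p. The first term is divisible by 3 by the inductive hypothesis, and the second term (3)·6^p is divisible by 3 since 3 | 3. Hence 3 | h(p+1).
By the principle of mathematical induction, the result holds for all n ≥ 1.
Therefore the largest such d is 3.

d = 3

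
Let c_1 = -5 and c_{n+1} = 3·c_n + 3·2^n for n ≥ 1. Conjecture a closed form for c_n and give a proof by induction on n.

Computing the first terms: c_1 = -5, c_2 = -9, c_3 = -15. This suggests c_n = -3·2^n + 3^(n - 1).
When n = 1: the formula gives -5 = -5 = c_1.
Suppose the result is true for n = k, so c_k = -3·2^k + 3^(k - 1).
Then c_{k+1} = 3·c_k + 3·2^k = 3·(-3·2^k + 3^(k - 1)) + 3·2^k = -3·2^(k + 1) + 3^k = -3·2^(k+1) + 3^((k+1) - 1),
which is the claimed formula at n = k+1.
By the principle of mathematical induction, the result holds for all n ≥ 1.

c_n = -3·2^n + 3^(n - 1)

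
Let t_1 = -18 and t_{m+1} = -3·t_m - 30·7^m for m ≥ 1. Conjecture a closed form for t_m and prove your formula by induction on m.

Computing the first terms: t_1 = -18, t_2 = -156, t_3 = -1002. This suggests t_m = -(-3)^m - 3·7^m.
Base step (m = 1): the formula gives -18 = -18 = t_1.
For the inductive step, assume it holds for an arbitrary r ≥ 1, so t_r = -(-3)^r - 3·7^r.
Then t_{r+1} = -3·t_r - 30·7^r = -3·(-(-3)^r - 3·7^r) - 30·7^r = -(-3)^(r + 1) - 3·7^(r + 1),
which is the claimed formula at m = r+1.
By the principle of mathematical induction, the result holds for all m ≥ 1.

t_m = -(-3)^m - 3·7^m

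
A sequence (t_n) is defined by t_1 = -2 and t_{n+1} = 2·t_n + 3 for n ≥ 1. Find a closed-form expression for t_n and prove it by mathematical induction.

Computing the first terms: t_1 = -2, t_2 = -1, t_3 = 1. This suggests t_n = 2^(n - 1) - 3.
Base step (n = 1): the formula gives -2 = -2 = t_1.
Suppose the result is true for n = r, so t_r = 2^(r - 1) - 3.
Then t_{r+1} = 2·t_r + 3 = 2·(2^(r - 1) - 3) + 3 = 2^r - 3 = 2^((r+1) - 1) - 3,
which is the claimed formula at n = r+1.
By the principle of mathematical induction, the result holds for all n ≥ 1.

t_n = 2^(n - 1) - 3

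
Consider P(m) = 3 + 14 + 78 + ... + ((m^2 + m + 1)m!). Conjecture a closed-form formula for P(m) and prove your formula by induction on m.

P(m) = (m + 1)(m + 1)! - 1

We claim P(m) = (m + 1)(m + 1)! - 1 for all m ≥ 1.
Base step (m = 1): P(1) = 3, and the closed form gives 3. They agree.
Inductive step: assume the claim holds for m = p, so P(p) = (p + 1)(p + 1)! - 1.
Then P(p+1) = P(p) + ((p^2 + 3p + 3)(p + 1)!) = ((p + 1)(p + 1)! - 1) + ((p^2 + 3p + 3)(p + 1)!).
Simplifying, P(p+1) = ((p+1) + 1)((p+1) + 1)! - 1,
which is the closed form with m = p+1.
This completes the induction.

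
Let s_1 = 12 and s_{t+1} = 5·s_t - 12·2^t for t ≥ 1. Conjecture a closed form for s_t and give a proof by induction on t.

Computing the first terms: s_1 = 12, s_2 = 36, s_3 = 132. This suggests s_t = 2^(t + 2) + 4·5^(t - 1).
Base step (t = 1): the formula gives 12 = 12 = s_1.
Suppose the result is true for t = j, so s_j = 2^(j + 2) + 4·5^(j - 1).
Then s_{j+1} = 5·s_j - 12·2^j = 5·(2^(j + 2) + 4·5^(j - 1)) - 12·2^j = 2^(j + 3) + 4·5^j = 2^((j+1) + 2) + 4·5^((j+1) - 1),
which is the claimed formula at t = j+1.
By induction, the statement is established for all t ≥ 1.

s_t = 2^(t + 2) + 4·5^(t - 1)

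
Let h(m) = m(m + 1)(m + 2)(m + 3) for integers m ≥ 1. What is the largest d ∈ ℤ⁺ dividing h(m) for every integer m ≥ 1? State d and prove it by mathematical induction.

d = 24

Computing the first values: h(1) = 24 and h(2) = 120; gcd(24, 120) = 24, so d ≤ 24.
We prove 24 | m(m + 1)(m + 2)(m + 3) for all m ≥ 1 by induction on m.
For the base case m = 1: h(1) = 24 = 24·(1), so 24 | h(1).
For the inductive step, assume it holds for an arbitrary i ≥ 1, i.e. 24 | h(i). Then
h(i+1) − h(i) = (i+1)·(i+2)·(i+3)·(i+4) − i·(i+1)·(i+2)·(i+3) = (i+1)·(i+2)·(i+3)·[(i+4) − i] = 4·(i+1)·(i+2)·(i+3). The product of 3 consecutive integers is divisible by (3)! = 6, so h(i+1) − h(i) is divisible by 4·6 = 24. By the inductive hypothesis 24 | h(i), hence 24 | h(i+1).
This completes the induction.
Therefore the largest such d is 24.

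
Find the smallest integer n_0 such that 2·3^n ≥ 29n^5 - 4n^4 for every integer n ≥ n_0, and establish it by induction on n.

n_0 = 15

At n = 14: 9565938 < 15443232, so the inequality fails and n_0 ≥ 15. We prove 2·3^n ≥ 29n^5 - 4n^4 for all n ≥ 15.
When n = 15: 2·3^n = 28697814 and 29n^5 - 4n^4 = 21819375, so 28697814 ≥ 21819375.
Inductive step: assume the claim holds for n = j, so 2·3^j ≥ 29j^5 - 4j^4.
Then 2·3^(j + 1) = 3·(2·3^j) ≥ 3·(29j^5 - 4j^4).
Also, for j ≥ 15 we have 3·(29j^5 - 4j^4) ≥ 29(j+1)^5 - 4(j+1)^4, since 3·(29j^5 - 4j^4) − (29(j+1)^5 - 4(j+1)^4) = 58j^5 - 153j^4 - 274j^3 - 266j^2 - 129j - 25, which is nonnegative for all j ≥ 15.
Combining, 2·3^(j + 1) ≥ 29(j+1)^5 - 4(j+1)^4.
By induction, the statement is established for all n ≥ 15.
Hence the smallest such n_0 is 15.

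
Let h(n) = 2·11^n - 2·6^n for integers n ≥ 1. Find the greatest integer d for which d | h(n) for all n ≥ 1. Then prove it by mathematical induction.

d = 10

Computing the first values: h(1) = 10 and h(2) = 170; gcd(10, 170) = 10, so d ≤ 10.
We prove 10 | 2·11^n - 2·6^n for all n ≥ 1 by induction on n.
Base case (n = 1): h(1) = 10 = 10·(1), so 10 | h(1).
For the inductive step, assume it holds for an arbitrary r ≥ 1, i.e. 10 | h(r). Then
h(r+1) − 11·h(r) = (2·11^(r+1) - 2·6^(r+1)) − 11·(2·11^r - 2·6^r) = (-2)·6^r·(6 − 11) = (10)·6^r. Since 10 | h(r) by the inductive hypothesis, 10 | 11·h(r); and 10 | 10 since 10 = 10·1. Therefore 10 | h(r+1).
This completes the induction.
Therefore the largest such d is 10.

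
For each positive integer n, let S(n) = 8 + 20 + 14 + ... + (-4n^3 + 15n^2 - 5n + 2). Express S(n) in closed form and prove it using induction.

We claim S(n) = -n(n^3 - 3n^2 - 4n - 2) for all n ≥ 1.
For the base case n = 1: S(1) = 8, and the closed form gives 8. They agree.
Inductive step: assume the claim holds for n = r, so S(r) = r(-r^3 + 3r^2 + 4r + 2).
Then S(r+1) = S(r) + (-4r^3 + 3r^2 + 13r + 8) = (r(-r^3 + 3r^2 + 4r + 2)) + (-4r^3 + 3r^2 + 13r + 8).
Simplifying, S(r+1) = -(r + 1)(r^3 - 7r - 8) = -(r+1)((r+1)^3 - 3(r+1)^2 - 4(r+1) - 2),
which is the closed form with n = r+1.
This completes the induction.

S(n) = -n(n^3 - 3n^2 - 4n - 2)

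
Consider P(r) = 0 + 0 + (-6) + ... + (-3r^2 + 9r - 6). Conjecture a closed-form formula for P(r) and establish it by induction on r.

P(r) = -r(r - 2)(r - 1)

We claim P(r) = -r(r - 2)(r - 1) for all r ≥ 1.
When r = 1: P(1) = 0, and the closed form gives 0. They agree.
Suppose the result is true for r = k, so P(k) = k(-k^2 + 3k - 2).
Then P(k+1) = P(k) + (3k(-k + 1)) = (k(-k^2 + 3k - 2)) + (3k(-k + 1)).
Simplifying, P(k+1) = -k(k - 1)(k + 1) = -(k+1)((k+1) - 2)((k+1) - 1),
which is the closed form with r = k+1.
Hence, by induction on r, the claim holds for every r ≥ 1.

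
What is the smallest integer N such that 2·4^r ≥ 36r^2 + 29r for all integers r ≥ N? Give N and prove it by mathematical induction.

At r = 4: 512 < 692, so the inequality fails and N ≥ 5. We prove 2·4^r ≥ 36r^2 + 29r for all r ≥ 5.
Base case (r = 5): 2·4^r = 2048 and 36r^2 + 29r = 1045, so 2048 ≥ 1045.
Suppose the result is true for r = p, so 2·4^p ≥ 36p^2 + 29p.
Then 2·4^(p + 1) = 4·(2·4^p) ≥ 4·(36p^2 + 29p).
Also, for p ≥ 5 we have 4·(36p^2 + 29p) ≥ 36(p+1)^2 + 29(p+1), since 4·(36p^2 + 29p) − (36(p+1)^2 + 29(p+1)) = 108p^2 + 15p - 65, which is nonnegative for all p ≥ 5.
Combining, 2·4^(p + 1) ≥ 36(p+1)^2 + 29(p+1).
This completes the induction.
Hence the smallest such N is 5.

N = 5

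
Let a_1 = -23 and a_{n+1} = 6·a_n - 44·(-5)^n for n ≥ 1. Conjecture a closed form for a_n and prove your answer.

a_n = 4(-5)^n - 3·6^(n - 1)

Computing the first terms: a_1 = -23, a_2 = 82, a_3 = -608. This suggests a_n = 4(-5)^n - 3·6^(n - 1).
When n = 1: the formula gives -23 = -23 = a_1.
Inductive step: suppose the statement holds for some j ≥ 1, so a_j = 4(-5)^j - 3·6^(j - 1).
Then a_{j+1} = 6·a_j - 44·(-5)^j = 6·(4(-5)^j - 3·6^(j - 1)) - 44·(-5)^j = 4(-5)^(j + 1) - 3·6^j = 4(-5)^(j+1) - 3·6^((j+1) - 1),
which is the claimed formula at n = j+1.
Hence, by induction on n, the claim holds for every n ≥ 1.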